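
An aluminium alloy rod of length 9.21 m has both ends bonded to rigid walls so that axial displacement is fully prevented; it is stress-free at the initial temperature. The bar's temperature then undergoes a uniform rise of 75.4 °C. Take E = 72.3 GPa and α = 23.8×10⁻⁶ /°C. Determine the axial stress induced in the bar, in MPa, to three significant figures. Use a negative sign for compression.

Free thermal expansion αLΔT = 23.8e-6 · 9210 · 75.4 = 16.53 mm.
The walls impose strain ε = −(16.53)/9210 = -1.7945e-03; σ = Eε = 72300 · -1.7945e-03 = -129.7 MPa.

-130 MPa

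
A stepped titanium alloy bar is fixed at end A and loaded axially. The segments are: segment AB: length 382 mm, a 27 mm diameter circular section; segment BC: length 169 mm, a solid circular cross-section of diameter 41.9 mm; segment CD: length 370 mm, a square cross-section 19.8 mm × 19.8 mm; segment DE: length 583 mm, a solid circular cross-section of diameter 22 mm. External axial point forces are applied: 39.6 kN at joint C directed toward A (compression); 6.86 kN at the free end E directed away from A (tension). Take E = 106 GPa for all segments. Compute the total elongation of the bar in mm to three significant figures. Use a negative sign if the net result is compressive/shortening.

Internal axial forces (sectioning from the free end, tension +): N_DE = 6.86 kN, N_CD = 6.86 kN, N_BC = -32.74 kN, N_AB = -32.74 kN.
A_AB = 572.6 mm².
A_BC = 1379 mm².
A_CD = 392 mm².
A_DE = 380.1 mm².
δ_AB = -32740·382/(572.6·106000) = -0.2061 mm
δ_BC = -32740·169/(1379·106000) = -0.03786 mm
δ_CD = 6860·370/(392·106000) = 0.06108 mm
δ_DE = 6860·583/(380.1·106000) = 0.09925 mm
δ = Σδ_i = -0.0836 mm.

-0.0836 mm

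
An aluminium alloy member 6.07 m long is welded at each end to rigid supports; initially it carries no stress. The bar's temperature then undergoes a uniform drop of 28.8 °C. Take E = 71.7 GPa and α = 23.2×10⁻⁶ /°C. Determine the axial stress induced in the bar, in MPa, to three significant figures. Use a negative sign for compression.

47.9 MPa

Free thermal expansion αLΔT = 23.2e-6 · 6070 · -28.8 = -4.056 mm.
The walls impose strain ε = −(-4.056)/6070 = 6.6816e-04; σ = Eε = 71700 · 6.6816e-04 = 47.91 MPa.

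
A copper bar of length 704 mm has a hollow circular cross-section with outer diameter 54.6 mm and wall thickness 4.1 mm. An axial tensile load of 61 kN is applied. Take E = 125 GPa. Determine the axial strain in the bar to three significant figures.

A = 650.5 mm².
σ = N/A = 93.78 MPa; ε = σ/E = 93.78/125000 = 7.502e-04.

7.50e-04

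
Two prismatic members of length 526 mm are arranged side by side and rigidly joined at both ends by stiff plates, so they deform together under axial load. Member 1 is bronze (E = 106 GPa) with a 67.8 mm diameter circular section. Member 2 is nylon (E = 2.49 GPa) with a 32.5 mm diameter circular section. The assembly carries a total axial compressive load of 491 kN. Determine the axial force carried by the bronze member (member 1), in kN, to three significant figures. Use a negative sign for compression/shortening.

-488 kN

A_1 = 3610 mm².
A_2 = 829.6 mm².
Equal strain + equilibrium ⇒ each member carries load in proportion to AE: A₁E₁ = 382700000 N, A₂E₂ = 2066000 N, ΣAE = 384800000 N.
F₁ = P·A₁E₁/ΣAE = -491000·382700000/384800000 = -488400 N.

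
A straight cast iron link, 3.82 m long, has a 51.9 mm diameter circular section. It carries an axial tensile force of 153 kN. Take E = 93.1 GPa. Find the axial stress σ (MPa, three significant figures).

72.3 MPa

A = 2116 mm².
σ = N/A = 153000/2116 = 72.32 MPa.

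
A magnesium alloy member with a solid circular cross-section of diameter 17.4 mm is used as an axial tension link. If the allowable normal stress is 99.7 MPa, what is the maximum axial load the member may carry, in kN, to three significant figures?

23.7 kN

A = 237.8 mm².
P_max = σ_allow · A = 99.7 · 237.8 = 23710 N = 23.71 kN.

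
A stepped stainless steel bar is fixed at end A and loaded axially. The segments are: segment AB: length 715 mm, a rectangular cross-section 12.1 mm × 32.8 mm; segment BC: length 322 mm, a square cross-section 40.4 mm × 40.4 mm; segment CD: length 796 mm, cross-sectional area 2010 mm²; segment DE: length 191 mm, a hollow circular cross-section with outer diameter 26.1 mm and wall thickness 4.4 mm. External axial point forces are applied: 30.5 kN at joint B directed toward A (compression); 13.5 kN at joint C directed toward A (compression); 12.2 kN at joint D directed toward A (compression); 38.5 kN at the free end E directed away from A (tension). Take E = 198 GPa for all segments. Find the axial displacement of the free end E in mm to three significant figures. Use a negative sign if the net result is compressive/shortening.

0.0281 mm

Internal axial forces (sectioning from the free end, tension +): N_DE = 38.5 kN, N_CD = 26.3 kN, N_BC = 12.8 kN, N_AB = -17.7 kN.
A_AB = 396.9 mm².
A_BC = 1632 mm².
A_DE = 300 mm².
δ_AB = -17700·715/(396.9·198000) = -0.161 mm
δ_BC = 12800·322/(1632·198000) = 0.01275 mm
δ_CD = 26300·796/(2010·198000) = 0.0526 mm
δ_DE = 38500·191/(300·198000) = 0.1238 mm
δ = Σδ_i = 0.02812 mm.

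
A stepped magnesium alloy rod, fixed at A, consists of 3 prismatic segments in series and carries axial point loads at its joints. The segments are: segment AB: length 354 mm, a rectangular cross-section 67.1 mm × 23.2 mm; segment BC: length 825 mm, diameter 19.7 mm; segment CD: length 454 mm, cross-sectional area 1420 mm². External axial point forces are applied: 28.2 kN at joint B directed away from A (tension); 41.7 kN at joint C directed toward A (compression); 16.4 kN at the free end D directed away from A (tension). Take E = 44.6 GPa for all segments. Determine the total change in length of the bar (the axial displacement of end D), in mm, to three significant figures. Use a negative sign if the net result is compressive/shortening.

Internal axial forces (sectioning from the free end, tension +): N_CD = 16.4 kN, N_BC = -25.3 kN, N_AB = 2.9 kN.
A_AB = 1557 mm².
A_BC = 304.8 mm².
δ_AB = 2900·354/(1557·44600) = 0.01479 mm
δ_BC = -25300·825/(304.8·44600) = -1.535 mm
δ_CD = 16400·454/(1420·44600) = 0.1176 mm
δ = Σδ_i = -1.403 mm.

-1.40 mm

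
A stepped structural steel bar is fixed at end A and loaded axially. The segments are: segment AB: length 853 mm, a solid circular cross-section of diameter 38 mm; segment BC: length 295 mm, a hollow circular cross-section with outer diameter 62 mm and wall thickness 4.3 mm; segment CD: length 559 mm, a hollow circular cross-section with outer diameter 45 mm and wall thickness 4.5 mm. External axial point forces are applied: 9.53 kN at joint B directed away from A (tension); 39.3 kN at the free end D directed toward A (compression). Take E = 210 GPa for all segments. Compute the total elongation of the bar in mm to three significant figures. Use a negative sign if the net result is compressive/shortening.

-0.360 mm

Internal axial forces (sectioning from the free end, tension +): N_CD = -39.3 kN, N_BC = -39.3 kN, N_AB = -29.77 kN.
A_AB = 1134 mm².
A_BC = 779.5 mm².
A_CD = 572.6 mm².
δ_AB = -29770·853/(1134·210000) = -0.1066 mm
δ_BC = -39300·295/(779.5·210000) = -0.07083 mm
δ_CD = -39300·559/(572.6·210000) = -0.1827 mm
δ = Σδ_i = -0.3602 mm.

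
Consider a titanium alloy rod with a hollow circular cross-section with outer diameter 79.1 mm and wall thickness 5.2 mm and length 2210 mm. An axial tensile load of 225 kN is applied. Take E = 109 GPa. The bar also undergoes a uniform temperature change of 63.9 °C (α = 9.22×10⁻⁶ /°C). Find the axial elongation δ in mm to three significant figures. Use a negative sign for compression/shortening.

5.08 mm

A = 1207 mm².
δ_mech = NL/(AE) = 225000·2210/(1207·109000) = 3.779 mm.
δ_thermal = αLΔT = 9.22e-6·2210·63.9 = 1.302 mm.
δ = δ_mech + δ_thermal = 5.081 mm.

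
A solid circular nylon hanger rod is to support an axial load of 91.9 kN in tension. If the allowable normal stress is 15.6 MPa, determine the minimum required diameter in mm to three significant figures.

86.6 mm

Required area A ≥ P/σ_allow = 91900/15.6 = 5891 mm².
For a solid circular section, d ≥ √(4A/π) = 86.61 mm.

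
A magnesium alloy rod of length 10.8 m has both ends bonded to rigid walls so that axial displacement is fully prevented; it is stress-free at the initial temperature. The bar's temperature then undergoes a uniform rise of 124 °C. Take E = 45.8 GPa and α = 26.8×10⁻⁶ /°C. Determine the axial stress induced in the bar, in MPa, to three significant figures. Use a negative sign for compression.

Free thermal expansion αLΔT = 26.8e-6 · 10800 · 124 = 35.89 mm.
The walls impose strain ε = −(35.89)/10800 = -3.3232e-03; σ = Eε = 45800 · -3.3232e-03 = -152.2 MPa.

-152 MPa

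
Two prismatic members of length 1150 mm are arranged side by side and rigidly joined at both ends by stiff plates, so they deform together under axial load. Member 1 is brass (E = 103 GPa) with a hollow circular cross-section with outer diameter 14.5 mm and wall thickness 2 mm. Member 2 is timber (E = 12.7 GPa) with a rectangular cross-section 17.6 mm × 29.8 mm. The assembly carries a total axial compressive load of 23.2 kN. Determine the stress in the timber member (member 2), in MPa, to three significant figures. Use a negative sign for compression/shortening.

-20.0 MPa

A_1 = 78.54 mm².
A_2 = 524.5 mm².
Equal strain + equilibrium ⇒ each member carries load in proportion to AE: A₁E₁ = 8090000 N, A₂E₂ = 6661000 N, ΣAE = 14750000 N.
σ₂ = P·E₂/ΣAE = -23200·12700/14750000 = -19.97 MPa.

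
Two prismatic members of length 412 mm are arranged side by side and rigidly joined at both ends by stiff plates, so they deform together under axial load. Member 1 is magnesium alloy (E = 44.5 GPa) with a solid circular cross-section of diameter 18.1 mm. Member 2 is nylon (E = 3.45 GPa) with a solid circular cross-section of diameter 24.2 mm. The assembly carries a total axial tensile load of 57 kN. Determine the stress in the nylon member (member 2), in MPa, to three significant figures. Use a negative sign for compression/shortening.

A_1 = 257.3 mm².
A_2 = 460 mm².
Equal strain + equilibrium ⇒ each member carries load in proportion to AE: A₁E₁ = 11450000 N, A₂E₂ = 1587000 N, ΣAE = 13040000 N.
σ₂ = P·E₂/ΣAE = 57000·3450/13040000 = 15.08 MPa.

15.1 MPa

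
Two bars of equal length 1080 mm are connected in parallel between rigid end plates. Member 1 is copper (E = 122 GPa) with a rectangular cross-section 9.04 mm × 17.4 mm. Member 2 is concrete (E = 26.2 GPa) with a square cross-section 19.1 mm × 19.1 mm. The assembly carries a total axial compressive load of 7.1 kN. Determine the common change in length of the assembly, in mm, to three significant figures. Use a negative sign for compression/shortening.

-0.267 mm

A_1 = 157.3 mm².
A_2 = 364.8 mm².
Equal strain + equilibrium ⇒ each member carries load in proportion to AE: A₁E₁ = 19190000 N, A₂E₂ = 9558000 N, ΣAE = 28750000 N.
δ = PL/ΣAE = -7100·1080/28750000 = -0.2667 mm.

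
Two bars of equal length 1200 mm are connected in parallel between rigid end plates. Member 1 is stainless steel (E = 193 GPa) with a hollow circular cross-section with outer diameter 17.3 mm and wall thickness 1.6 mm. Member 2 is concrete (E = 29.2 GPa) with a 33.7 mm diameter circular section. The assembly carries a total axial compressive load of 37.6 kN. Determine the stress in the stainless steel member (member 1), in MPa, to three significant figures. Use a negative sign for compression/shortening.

A_1 = 78.92 mm².
A_2 = 892 mm².
Equal strain + equilibrium ⇒ each member carries load in proportion to AE: A₁E₁ = 15230000 N, A₂E₂ = 26050000 N, ΣAE = 41280000 N.
σ₁ = P·E₁/ΣAE = -37600·193000/41280000 = -175.8 MPa.

-176 MPa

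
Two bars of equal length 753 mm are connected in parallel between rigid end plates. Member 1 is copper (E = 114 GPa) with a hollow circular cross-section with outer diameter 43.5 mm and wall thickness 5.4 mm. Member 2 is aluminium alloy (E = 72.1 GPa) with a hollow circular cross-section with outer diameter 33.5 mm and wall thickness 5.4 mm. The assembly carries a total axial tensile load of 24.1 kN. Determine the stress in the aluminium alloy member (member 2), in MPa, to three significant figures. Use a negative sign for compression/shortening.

16.1 MPa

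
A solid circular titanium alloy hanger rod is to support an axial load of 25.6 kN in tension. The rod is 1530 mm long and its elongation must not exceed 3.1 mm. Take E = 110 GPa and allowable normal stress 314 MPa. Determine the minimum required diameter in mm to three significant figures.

12.1 mm

Required area A ≥ P/σ_allow = 25600/314 = 81.53 mm².
For a solid circular section, d ≥ √(4A/π) = 10.19 mm.
Elongation limit: A ≥ PL/(Eδ_allow) = 25600·1530/(110000·3.1) = 114.9 mm² ⇒ d ≥ 12.09 mm.
The elongation limit governs.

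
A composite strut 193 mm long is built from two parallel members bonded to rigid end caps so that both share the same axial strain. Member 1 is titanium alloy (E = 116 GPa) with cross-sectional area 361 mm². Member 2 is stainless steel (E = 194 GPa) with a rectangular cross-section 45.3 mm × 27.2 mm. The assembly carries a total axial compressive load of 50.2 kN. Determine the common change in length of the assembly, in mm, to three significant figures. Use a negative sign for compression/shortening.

A_2 = 1232 mm².
Equal strain + equilibrium ⇒ each member carries load in proportion to AE: A₁E₁ = 41880000 N, A₂E₂ = 239000000 N, ΣAE = 280900000 N.
δ = PL/ΣAE = -50200·193/280900000 = -0.03449 mm.

-0.0345 mm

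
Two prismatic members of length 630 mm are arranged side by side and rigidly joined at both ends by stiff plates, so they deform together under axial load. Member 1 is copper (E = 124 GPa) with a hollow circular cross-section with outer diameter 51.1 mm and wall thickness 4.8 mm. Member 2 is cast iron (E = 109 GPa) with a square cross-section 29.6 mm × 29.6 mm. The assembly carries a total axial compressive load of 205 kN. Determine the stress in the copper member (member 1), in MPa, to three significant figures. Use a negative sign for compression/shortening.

A_1 = 698.2 mm².
A_2 = 876.2 mm².
Equal strain + equilibrium ⇒ each member carries load in proportion to AE: A₁E₁ = 86580000 N, A₂E₂ = 95500000 N, ΣAE = 182100000 N.
σ₁ = P·E₁/ΣAE = -205000·124000/182100000 = -139.6 MPa.

-140 MPa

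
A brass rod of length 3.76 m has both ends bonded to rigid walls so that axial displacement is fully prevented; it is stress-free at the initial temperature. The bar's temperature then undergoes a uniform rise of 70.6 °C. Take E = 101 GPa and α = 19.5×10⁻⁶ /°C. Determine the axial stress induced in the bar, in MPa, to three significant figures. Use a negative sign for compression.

-139 MPa

Free thermal expansion αLΔT = 19.5e-6 · 3760 · 70.6 = 5.176 mm.
The walls impose strain ε = −(5.176)/3760 = -1.3767e-03; σ = Eε = 101000 · -1.3767e-03 = -139 MPa.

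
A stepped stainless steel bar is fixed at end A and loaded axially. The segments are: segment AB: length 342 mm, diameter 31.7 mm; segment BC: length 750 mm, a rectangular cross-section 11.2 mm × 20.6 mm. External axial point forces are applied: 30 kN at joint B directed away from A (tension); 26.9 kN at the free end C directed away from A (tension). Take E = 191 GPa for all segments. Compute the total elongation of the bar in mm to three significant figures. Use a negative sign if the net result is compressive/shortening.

Internal axial forces (sectioning from the free end, tension +): N_BC = 26.9 kN, N_AB = 56.9 kN.
A_AB = 789.2 mm².
A_BC = 230.7 mm².
δ_AB = 56900·342/(789.2·191000) = 0.1291 mm
δ_BC = 26900·750/(230.7·191000) = 0.4578 mm
δ = Σδ_i = 0.5869 mm.

0.587 mm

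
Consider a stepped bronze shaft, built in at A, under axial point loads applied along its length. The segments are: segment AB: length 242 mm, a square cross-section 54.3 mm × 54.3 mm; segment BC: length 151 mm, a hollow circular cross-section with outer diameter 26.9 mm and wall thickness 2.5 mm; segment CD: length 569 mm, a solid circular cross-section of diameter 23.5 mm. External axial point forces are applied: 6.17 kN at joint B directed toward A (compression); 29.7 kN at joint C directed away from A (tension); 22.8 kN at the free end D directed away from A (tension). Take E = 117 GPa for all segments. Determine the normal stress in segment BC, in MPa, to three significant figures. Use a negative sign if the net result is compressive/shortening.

274 MPa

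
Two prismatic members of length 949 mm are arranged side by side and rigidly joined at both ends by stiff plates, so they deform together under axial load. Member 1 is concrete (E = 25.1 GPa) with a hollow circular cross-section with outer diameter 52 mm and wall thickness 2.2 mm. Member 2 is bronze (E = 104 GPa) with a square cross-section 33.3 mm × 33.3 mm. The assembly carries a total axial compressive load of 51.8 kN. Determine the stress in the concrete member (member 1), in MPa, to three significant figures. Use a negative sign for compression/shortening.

-10.5 MPa

A_1 = 344.2 mm².
A_2 = 1109 mm².
Equal strain + equilibrium ⇒ each member carries load in proportion to AE: A₁E₁ = 8639000 N, A₂E₂ = 115300000 N, ΣAE = 124000000 N.
σ₁ = P·E₁/ΣAE = -51800·25100/124000000 = -10.49 MPa.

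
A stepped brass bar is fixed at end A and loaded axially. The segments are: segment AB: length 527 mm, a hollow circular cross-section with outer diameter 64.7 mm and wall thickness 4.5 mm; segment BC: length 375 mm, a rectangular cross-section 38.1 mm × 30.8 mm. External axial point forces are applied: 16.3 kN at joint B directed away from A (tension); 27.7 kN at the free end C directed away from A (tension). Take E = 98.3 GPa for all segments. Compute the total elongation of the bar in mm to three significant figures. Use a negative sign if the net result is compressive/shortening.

0.367 mm

Internal axial forces (sectioning from the free end, tension +): N_BC = 27.7 kN, N_AB = 44 kN.
A_AB = 851.1 mm².
A_BC = 1173 mm².
δ_AB = 44000·527/(851.1·98300) = 0.2772 mm
δ_BC = 27700·375/(1173·98300) = 0.09005 mm
δ = Σδ_i = 0.3672 mm.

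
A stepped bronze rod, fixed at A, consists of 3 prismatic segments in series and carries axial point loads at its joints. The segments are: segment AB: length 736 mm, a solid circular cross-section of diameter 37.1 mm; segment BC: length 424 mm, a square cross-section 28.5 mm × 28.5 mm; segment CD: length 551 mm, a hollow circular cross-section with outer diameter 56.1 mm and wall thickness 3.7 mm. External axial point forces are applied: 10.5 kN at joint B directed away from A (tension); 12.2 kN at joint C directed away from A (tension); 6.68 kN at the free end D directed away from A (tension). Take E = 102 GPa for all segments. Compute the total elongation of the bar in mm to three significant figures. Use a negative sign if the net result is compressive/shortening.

Internal axial forces (sectioning from the free end, tension +): N_CD = 6.68 kN, N_BC = 18.88 kN, N_AB = 29.38 kN.
A_AB = 1081 mm².
A_BC = 812.2 mm².
A_CD = 609.1 mm².
δ_AB = 29380·736/(1081·102000) = 0.1961 mm
δ_BC = 18880·424/(812.2·102000) = 0.09662 mm
δ_CD = 6680·551/(609.1·102000) = 0.05924 mm
δ = Σδ_i = 0.352 mm.

0.352 mm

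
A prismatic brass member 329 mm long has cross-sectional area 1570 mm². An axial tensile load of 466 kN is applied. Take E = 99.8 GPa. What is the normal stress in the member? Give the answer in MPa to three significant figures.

σ = N/A = 466000/1570 = 296.8 MPa.

297 MPa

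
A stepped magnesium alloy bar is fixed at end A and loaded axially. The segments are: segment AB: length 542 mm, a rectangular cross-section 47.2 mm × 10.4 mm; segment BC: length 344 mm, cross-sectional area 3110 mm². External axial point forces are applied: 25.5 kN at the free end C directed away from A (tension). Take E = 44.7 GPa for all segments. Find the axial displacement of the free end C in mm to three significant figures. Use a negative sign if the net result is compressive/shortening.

0.693 mm

Internal axial forces (sectioning from the free end, tension +): N_BC = 25.5 kN, N_AB = 25.5 kN.
A_AB = 490.9 mm².
δ_AB = 25500·542/(490.9·44700) = 0.6299 mm
δ_BC = 25500·344/(3110·44700) = 0.0631 mm
δ = Σδ_i = 0.693 mm.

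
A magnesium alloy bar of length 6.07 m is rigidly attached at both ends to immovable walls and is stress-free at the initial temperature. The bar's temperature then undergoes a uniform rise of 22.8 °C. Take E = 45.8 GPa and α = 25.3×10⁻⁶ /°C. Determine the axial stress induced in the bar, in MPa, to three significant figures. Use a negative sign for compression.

-26.4 MPa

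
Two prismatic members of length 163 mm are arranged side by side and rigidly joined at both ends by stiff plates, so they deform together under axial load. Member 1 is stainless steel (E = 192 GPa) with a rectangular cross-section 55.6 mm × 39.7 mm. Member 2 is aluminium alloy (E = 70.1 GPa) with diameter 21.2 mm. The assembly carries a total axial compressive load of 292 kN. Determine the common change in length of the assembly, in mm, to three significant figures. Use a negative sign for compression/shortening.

A_1 = 2207 mm².
A_2 = 353 mm².
Equal strain + equilibrium ⇒ each member carries load in proportion to AE: A₁E₁ = 423800000 N, A₂E₂ = 24740000 N, ΣAE = 448500000 N.
δ = PL/ΣAE = -292000·163/448500000 = -0.1061 mm.

-0.106 mm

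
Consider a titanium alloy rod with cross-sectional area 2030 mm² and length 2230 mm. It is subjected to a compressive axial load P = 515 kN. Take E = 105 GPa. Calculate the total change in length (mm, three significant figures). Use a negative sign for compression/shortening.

-5.39 mm

δ_mech = NL/(AE) = -515000·2230/(2030·105000) = -5.388 mm.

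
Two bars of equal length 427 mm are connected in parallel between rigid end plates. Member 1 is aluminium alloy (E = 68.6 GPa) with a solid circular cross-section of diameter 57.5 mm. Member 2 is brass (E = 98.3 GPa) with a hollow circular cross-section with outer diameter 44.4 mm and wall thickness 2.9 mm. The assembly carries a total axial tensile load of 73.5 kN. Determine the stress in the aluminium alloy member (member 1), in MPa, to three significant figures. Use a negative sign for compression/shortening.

A_1 = 2597 mm².
A_2 = 378.1 mm².
Equal strain + equilibrium ⇒ each member carries load in proportion to AE: A₁E₁ = 178100000 N, A₂E₂ = 37170000 N, ΣAE = 215300000 N.
σ₁ = P·E₁/ΣAE = 73500·68600/215300000 = 23.42 MPa.

23.4 MPa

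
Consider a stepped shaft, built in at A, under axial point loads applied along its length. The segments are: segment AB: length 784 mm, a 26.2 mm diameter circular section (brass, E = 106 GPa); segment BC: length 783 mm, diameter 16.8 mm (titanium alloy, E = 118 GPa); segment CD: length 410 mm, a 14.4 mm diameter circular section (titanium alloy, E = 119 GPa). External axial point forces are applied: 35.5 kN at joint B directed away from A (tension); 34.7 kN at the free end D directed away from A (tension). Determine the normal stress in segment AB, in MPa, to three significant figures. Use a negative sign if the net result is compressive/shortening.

Internal axial forces (sectioning from the free end, tension +): N_CD = 34.7 kN, N_BC = 34.7 kN, N_AB = 70.2 kN.
A_AB = 539.1 mm².
σ_AB = N_AB/A_AB = 70200/539.1 = 130.2 MPa.

130 MPa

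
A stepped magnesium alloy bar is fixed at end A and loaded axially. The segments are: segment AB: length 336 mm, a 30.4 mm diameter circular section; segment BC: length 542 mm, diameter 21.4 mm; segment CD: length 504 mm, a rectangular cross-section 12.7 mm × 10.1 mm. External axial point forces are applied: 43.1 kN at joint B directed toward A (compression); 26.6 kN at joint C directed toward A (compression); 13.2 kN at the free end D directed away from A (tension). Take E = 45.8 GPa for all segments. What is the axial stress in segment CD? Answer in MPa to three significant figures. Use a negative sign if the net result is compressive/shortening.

Internal axial forces (sectioning from the free end, tension +): N_CD = 13.2 kN, N_BC = -13.4 kN, N_AB = -56.5 kN.
A_CD = 128.3 mm².
σ_CD = N_CD/A_CD = 13200/128.3 = 102.9 MPa.

103 MPa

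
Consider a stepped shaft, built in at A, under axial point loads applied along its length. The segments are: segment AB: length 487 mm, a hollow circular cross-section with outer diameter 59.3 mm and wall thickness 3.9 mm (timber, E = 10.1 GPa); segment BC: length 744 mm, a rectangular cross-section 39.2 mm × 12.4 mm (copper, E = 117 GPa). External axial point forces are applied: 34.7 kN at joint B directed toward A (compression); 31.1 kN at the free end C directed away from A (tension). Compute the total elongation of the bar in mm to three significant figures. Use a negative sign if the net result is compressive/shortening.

Internal axial forces (sectioning from the free end, tension +): N_BC = 31.1 kN, N_AB = -3.6 kN.
A_AB = 678.8 mm².
A_BC = 486.1 mm².
δ_AB = -3600·487/(678.8·10100) = -0.2557 mm
δ_BC = 31100·744/(486.1·117000) = 0.4069 mm
δ = Σδ_i = 0.1511 mm.

0.151 mm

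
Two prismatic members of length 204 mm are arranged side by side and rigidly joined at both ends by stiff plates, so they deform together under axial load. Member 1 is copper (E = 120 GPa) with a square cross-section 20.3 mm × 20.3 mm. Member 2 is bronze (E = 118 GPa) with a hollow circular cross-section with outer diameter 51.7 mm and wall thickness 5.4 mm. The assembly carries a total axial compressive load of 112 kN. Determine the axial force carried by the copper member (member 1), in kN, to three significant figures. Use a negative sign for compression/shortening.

-39.0 kN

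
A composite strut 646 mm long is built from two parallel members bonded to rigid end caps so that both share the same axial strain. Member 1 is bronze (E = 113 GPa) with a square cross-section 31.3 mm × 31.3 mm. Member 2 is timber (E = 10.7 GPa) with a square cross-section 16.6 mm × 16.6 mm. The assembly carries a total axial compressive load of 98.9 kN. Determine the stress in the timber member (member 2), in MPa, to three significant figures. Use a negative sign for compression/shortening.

-9.31 MPa

A_1 = 979.7 mm².
A_2 = 275.6 mm².
Equal strain + equilibrium ⇒ each member carries load in proportion to AE: A₁E₁ = 110700000 N, A₂E₂ = 2948000 N, ΣAE = 113700000 N.
σ₂ = P·E₂/ΣAE = -98900·10700/113700000 = -9.311 MPa.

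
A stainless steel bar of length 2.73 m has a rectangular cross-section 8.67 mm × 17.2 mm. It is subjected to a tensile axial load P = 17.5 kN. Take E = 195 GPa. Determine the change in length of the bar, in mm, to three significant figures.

A = 149.1 mm².
δ_mech = NL/(AE) = 17500·2730/(149.1·195000) = 1.643 mm.

1.64 mm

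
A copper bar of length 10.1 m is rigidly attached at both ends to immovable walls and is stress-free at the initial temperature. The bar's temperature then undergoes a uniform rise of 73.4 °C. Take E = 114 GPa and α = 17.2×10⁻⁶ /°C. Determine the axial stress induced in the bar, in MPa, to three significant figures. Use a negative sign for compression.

Free thermal expansion αLΔT = 17.2e-6 · 10100 · 73.4 = 12.75 mm.
The walls impose strain ε = −(12.75)/10100 = -1.2625e-03; σ = Eε = 114000 · -1.2625e-03 = -143.9 MPa.

-144 MPa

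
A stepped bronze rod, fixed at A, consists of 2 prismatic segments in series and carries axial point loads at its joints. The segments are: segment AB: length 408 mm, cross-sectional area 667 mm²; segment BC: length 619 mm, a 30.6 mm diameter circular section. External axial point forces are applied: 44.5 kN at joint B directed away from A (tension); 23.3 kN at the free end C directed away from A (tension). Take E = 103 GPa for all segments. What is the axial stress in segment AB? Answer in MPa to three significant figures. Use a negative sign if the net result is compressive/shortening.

102 MPa

Internal axial forces (sectioning from the free end, tension +): N_BC = 23.3 kN, N_AB = 67.8 kN.
σ_AB = N_AB/A_AB = 67800/667 = 101.6 MPa.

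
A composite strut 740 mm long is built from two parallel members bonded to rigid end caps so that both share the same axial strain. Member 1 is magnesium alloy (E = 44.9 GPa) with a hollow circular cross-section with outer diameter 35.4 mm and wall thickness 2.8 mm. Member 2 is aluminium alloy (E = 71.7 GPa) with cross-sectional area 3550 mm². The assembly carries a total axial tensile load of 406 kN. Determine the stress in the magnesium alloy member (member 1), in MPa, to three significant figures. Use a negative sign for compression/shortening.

A_1 = 286.8 mm².
Equal strain + equilibrium ⇒ each member carries load in proportion to AE: A₁E₁ = 12880000 N, A₂E₂ = 254500000 N, ΣAE = 267400000 N.
σ₁ = P·E₁/ΣAE = 406000·44900/267400000 = 68.17 MPa.

68.2 MPa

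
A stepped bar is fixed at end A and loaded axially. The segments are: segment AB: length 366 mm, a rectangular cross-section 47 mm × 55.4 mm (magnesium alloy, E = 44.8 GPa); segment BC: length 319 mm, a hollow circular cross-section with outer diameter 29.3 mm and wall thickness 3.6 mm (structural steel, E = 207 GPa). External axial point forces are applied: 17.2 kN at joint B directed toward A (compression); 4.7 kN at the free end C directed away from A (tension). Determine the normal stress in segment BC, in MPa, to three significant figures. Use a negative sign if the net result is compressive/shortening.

16.2 MPa

Internal axial forces (sectioning from the free end, tension +): N_BC = 4.7 kN, N_AB = -12.5 kN.
A_BC = 290.7 mm².
σ_BC = N_BC/A_BC = 4700/290.7 = 16.17 MPa.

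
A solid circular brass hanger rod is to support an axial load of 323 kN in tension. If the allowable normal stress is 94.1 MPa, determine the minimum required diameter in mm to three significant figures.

Required area A ≥ P/σ_allow = 323000/94.1 = 3433 mm².
For a solid circular section, d ≥ √(4A/π) = 66.11 mm.

66.1 mm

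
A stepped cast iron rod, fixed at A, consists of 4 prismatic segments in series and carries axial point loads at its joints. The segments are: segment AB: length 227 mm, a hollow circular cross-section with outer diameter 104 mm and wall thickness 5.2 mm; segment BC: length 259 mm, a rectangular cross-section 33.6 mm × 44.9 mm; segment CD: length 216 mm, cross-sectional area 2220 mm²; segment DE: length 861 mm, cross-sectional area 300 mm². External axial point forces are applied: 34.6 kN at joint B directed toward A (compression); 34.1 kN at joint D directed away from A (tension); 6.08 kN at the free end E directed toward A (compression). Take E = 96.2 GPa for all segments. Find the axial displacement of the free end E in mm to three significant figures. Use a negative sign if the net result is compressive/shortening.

-0.113 mm

Internal axial forces (sectioning from the free end, tension +): N_DE = -6.08 kN, N_CD = 28.02 kN, N_BC = 28.02 kN, N_AB = -6.58 kN.
A_AB = 1614 mm².
A_BC = 1509 mm².
δ_AB = -6580·227/(1614·96200) = -0.00962 mm
δ_BC = 28020·259/(1509·96200) = 0.05 mm
δ_CD = 28020·216/(2220·96200) = 0.02834 mm
δ_DE = -6080·861/(300·96200) = -0.1814 mm
δ = Σδ_i = -0.1127 mm.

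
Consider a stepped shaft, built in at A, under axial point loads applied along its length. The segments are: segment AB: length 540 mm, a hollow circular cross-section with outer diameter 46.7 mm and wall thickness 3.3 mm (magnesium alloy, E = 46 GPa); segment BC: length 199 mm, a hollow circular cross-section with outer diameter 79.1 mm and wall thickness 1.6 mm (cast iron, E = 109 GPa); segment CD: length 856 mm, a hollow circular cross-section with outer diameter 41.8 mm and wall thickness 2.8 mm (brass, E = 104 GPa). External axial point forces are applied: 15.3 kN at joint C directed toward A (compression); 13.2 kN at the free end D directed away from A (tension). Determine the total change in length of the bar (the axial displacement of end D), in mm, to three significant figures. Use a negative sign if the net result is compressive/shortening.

Internal axial forces (sectioning from the free end, tension +): N_CD = 13.2 kN, N_BC = -2.1 kN, N_AB = -2.1 kN.
A_AB = 449.9 mm².
A_BC = 389.6 mm².
A_CD = 343.1 mm².
δ_AB = -2100·540/(449.9·46000) = -0.05479 mm
δ_BC = -2100·199/(389.6·109000) = -0.009842 mm
δ_CD = 13200·856/(343.1·104000) = 0.3167 mm
δ = Σδ_i = 0.2521 mm.

0.252 mm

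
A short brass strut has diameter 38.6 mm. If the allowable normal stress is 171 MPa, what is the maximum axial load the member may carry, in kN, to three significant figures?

200 kN

A = 1170 mm².
P_max = σ_allow · A = 171 · 1170 = 200100 N = 200.1 kN.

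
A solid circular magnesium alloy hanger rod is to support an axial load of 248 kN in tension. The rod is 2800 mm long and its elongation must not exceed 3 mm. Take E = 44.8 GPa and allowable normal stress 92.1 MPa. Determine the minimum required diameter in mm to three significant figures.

81.1 mm

Required area A ≥ P/σ_allow = 248000/92.1 = 2693 mm².
For a solid circular section, d ≥ √(4A/π) = 58.55 mm.
Elongation limit: A ≥ PL/(Eδ_allow) = 248000·2800/(44800·3) = 5167 mm² ⇒ d ≥ 81.11 mm.
The elongation limit governs.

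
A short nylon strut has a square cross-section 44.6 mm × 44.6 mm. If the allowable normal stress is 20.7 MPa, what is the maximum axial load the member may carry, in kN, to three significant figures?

A = 1989 mm².
P_max = σ_allow · A = 20.7 · 1989 = 41180 N = 41.18 kN.

41.2 kN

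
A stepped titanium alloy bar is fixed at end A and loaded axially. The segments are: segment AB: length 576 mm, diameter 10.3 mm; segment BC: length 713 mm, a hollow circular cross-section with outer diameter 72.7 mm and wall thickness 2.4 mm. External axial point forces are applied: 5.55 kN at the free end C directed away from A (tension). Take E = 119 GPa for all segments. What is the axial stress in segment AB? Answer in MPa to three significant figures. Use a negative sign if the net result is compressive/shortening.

Internal axial forces (sectioning from the free end, tension +): N_BC = 5.55 kN, N_AB = 5.55 kN.
A_AB = 83.32 mm².
σ_AB = N_AB/A_AB = 5550/83.32 = 66.61 MPa.

66.6 MPa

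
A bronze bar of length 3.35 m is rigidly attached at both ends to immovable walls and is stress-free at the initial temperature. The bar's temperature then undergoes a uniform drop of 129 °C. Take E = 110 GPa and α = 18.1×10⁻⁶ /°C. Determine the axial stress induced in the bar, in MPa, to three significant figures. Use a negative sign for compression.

Free thermal expansion αLΔT = 18.1e-6 · 3350 · -129 = -7.822 mm.
The walls impose strain ε = −(-7.822)/3350 = 2.3349e-03; σ = Eε = 110000 · 2.3349e-03 = 256.8 MPa.

257 MPa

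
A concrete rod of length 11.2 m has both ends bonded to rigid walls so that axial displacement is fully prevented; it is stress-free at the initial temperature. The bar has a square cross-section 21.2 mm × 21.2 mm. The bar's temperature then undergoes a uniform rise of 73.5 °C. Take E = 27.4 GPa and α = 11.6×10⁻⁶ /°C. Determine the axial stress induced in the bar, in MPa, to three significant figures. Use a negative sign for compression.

Free thermal expansion αLΔT = 11.6e-6 · 11200 · 73.5 = 9.549 mm.
The walls impose strain ε = −(9.549)/11200 = -8.5260e-04; σ = Eε = 27400 · -8.5260e-04 = -23.36 MPa.

-23.4 MPa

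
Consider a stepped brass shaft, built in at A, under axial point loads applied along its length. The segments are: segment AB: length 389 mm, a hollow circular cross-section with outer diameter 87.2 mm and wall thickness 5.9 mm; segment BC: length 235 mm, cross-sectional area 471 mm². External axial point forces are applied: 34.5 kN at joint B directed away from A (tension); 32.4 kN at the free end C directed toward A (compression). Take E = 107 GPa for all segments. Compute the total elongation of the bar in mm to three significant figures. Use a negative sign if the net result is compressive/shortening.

-0.146 mm

Internal axial forces (sectioning from the free end, tension +): N_BC = -32.4 kN, N_AB = 2.1 kN.
A_AB = 1507 mm².
δ_AB = 2100·389/(1507·107000) = 0.005066 mm
δ_BC = -32400·235/(471·107000) = -0.1511 mm
δ = Σδ_i = -0.146 mm.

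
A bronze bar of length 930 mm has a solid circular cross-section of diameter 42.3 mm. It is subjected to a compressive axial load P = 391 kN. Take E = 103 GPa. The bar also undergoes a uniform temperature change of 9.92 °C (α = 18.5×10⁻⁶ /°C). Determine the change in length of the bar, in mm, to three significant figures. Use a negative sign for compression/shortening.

A = 1405 mm².
δ_mech = NL/(AE) = -391000·930/(1405·103000) = -2.512 mm.
δ_thermal = αLΔT = 18.5e-6·930·9.92 = 0.1707 mm.
δ = δ_mech + δ_thermal = -2.342 mm.

-2.34 mm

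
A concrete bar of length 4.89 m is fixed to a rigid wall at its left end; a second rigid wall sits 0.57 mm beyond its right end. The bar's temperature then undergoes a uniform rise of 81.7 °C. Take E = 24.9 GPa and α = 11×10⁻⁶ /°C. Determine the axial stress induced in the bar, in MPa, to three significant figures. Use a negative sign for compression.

Free thermal expansion αLΔT = 11e-6 · 4890 · 81.7 = 4.395 mm.
The walls engage after the gap closes; constrained expansion = 4.395 − 0.57 = 3.825 mm.
The walls impose strain ε = −(3.825)/4890 = -7.8214e-04; σ = Eε = 24900 · -7.8214e-04 = -19.48 MPa.

-19.5 MPa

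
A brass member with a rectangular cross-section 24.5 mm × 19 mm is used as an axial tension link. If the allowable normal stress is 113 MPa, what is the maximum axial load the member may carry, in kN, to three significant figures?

52.6 kN

A = 465.5 mm².
P_max = σ_allow · A = 113 · 465.5 = 52600 N = 52.6 kN.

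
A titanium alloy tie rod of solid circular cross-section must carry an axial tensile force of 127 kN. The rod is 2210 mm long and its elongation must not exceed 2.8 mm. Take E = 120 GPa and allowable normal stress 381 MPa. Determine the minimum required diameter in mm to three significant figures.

Required area A ≥ P/σ_allow = 127000/381 = 333.3 mm².
For a solid circular section, d ≥ √(4A/π) = 20.6 mm.
Elongation limit: A ≥ PL/(Eδ_allow) = 127000·2210/(120000·2.8) = 835.3 mm² ⇒ d ≥ 32.61 mm.
The elongation limit governs.

32.6 mm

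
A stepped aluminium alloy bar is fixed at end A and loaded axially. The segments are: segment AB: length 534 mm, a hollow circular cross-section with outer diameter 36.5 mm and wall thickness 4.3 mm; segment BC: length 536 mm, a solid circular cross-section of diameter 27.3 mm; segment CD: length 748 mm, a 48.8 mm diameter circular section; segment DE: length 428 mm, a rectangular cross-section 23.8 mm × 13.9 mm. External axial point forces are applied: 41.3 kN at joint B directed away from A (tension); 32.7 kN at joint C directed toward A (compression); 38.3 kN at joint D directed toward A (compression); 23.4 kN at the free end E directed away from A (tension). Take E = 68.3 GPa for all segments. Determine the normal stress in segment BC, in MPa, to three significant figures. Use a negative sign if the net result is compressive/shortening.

-81.3 MPa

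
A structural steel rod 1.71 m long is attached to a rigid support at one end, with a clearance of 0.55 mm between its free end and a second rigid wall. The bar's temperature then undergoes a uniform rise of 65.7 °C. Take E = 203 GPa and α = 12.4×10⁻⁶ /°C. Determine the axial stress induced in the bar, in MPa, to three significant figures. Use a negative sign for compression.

Free thermal expansion αLΔT = 12.4e-6 · 1710 · 65.7 = 1.393 mm.
The walls engage after the gap closes; constrained expansion = 1.393 − 0.55 = 0.8431 mm.
The walls impose strain ε = −(0.8431)/1710 = -4.9304e-04; σ = Eε = 203000 · -4.9304e-04 = -100.1 MPa.

-100 MPa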